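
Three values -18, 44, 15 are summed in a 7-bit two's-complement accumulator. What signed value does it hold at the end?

41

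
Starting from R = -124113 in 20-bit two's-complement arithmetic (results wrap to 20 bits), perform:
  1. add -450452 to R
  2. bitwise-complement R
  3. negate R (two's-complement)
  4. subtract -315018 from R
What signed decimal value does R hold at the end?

-259546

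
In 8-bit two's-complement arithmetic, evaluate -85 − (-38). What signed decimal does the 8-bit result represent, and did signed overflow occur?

-47; no overflow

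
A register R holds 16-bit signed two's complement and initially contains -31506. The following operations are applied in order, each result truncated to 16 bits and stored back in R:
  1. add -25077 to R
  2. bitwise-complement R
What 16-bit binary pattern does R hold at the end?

Start: R = -31506 = 1000010011101110.
R = -31506 + (-25077) = -56583; wraps to 8953 = 0010001011111001
R = NOT 0010001011111001 = 1101110100000110 = -8954

1101110100000110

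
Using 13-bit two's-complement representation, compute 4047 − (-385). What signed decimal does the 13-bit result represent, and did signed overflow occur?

4047 → 0111111001111
-385 → 1111001111111
Subtract via negate-and-add: invert 1111001111111 + 1 = 0000110000001 (i.e. 385).
  0111111001111
+ 0000110000001
= 1000101010000
Result 1000101010000: MSB = 1 → 4432 − 8192 = -3760.
Both addends (after negating the subtrahend) are non-negative but the stored result is negative: signed overflow. The true value 4047 − (-385) = 4432 lies outside [-4096, 4095].

-3760; overflow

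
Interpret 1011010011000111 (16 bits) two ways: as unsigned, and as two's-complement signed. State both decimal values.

Unsigned: 1011010011000111 = 46279.
Signed: MSB=1 → 46279 − 65536 = -19257.

unsigned = 46279, signed = -19257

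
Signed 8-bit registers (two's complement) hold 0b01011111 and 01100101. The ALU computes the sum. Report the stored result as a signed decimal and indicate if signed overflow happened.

-60; overflow

0b01011111 → 01011111 = 95 (signed)
01100101 = 101 (signed)
  01011111
+ 01100101
= 11000100
Result 11000100: MSB = 1 → 196 − 256 = -60.
Both addends are non-negative but the stored result is negative: signed overflow. The true value 95 + 101 = 196 lies outside [-128, 127].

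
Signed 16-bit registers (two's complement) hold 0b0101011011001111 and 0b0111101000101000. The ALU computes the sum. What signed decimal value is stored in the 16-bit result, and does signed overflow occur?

-12041; overflow

0b0101011011001111 → 0101011011001111 = 22223 (signed)
0b0111101000101000 → 0111101000101000 = 31272 (signed)
  0101011011001111
+ 0111101000101000
= 1101000011110111
Result 1101000011110111: MSB = 1 → 53495 − 65536 = -12041.
Both addends are non-negative but the stored result is negative: signed overflow. The true value 22223 + 31272 = 53495 lies outside [-32768, 32767].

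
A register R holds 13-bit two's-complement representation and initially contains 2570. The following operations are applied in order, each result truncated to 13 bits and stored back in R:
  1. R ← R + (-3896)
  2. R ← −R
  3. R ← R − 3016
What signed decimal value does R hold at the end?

Start: R = 2570 = 0101000001010.
R = 2570 + (-3896) = -1326 = 1101011010010
R = −(-1326) = 1326 = 0010100101110
R = 1326 − 3016 = -1690 = 1100101100110

-1690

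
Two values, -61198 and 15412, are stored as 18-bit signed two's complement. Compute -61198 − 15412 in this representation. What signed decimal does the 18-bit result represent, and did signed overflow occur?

-61198 → 110001000011110010
15412 → 000011110000110100
Subtract via negate-and-add: invert 000011110000110100 + 1 = 111100001111001100 (i.e. -15412).
  110001000011110010
+ 111100001111001100
= 101101010010111110  (discard carry-out 1)
Result 101101010010111110: MSB = 1 → 185534 − 262144 = -76610.
Both addends (after negating the subtrahend) are negative and so is the stored result: no signed overflow.

-76610; no overflow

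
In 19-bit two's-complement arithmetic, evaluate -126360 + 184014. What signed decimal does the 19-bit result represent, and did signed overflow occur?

57654; no overflow

-126360 → 1100001001001101000
184014 → 0101100111011001110
  1100001001001101000
+ 0101100111011001110
= 0001110000100110110  (discard carry-out 1)
Result 0001110000100110110: MSB = 0 → value 57654.
Addends have opposite signs, so signed overflow cannot occur.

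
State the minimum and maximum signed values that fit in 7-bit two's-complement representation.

min = -64, max = 63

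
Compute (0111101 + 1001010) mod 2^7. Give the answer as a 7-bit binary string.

0000111

  0111101
+ 1001010
= 0000111  (discard carry-out 1)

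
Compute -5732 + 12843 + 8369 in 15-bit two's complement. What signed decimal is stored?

-5732 + 12843 = 7111 (001101111000111)
7111 + 8369 = 15480 (011110001111000)

15480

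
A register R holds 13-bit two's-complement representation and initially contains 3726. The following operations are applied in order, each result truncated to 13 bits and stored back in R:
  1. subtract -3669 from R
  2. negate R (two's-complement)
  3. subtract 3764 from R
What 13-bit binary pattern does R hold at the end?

Start: R = 3726 = 0111010001110.
R = 3726 − (-3669) = 7395; wraps to -797 = 1110011100011
R = −(-797) = 797 = 0001100011101
R = 797 − 3764 = -2967 = 1010001101001

1010001101001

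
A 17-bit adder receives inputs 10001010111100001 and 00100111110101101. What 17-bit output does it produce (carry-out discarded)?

10110010110001110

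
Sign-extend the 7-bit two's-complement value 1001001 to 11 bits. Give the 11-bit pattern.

11111001001

MSB of 1001001 is 1; replicate it into the new high bits.
1111|1001001 → 11111001001 (still -55).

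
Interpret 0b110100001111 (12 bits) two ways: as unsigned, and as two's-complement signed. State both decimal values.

Unsigned: 110100001111 = 3343.
Signed: MSB=1 → 3343 − 4096 = -753.

unsigned = 3343, signed = -753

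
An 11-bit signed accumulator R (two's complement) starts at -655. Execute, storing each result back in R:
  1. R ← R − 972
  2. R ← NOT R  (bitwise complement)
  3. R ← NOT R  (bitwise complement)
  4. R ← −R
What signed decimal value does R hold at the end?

Start: R = -655 = 10101110001.
R = -655 − 972 = -1627; wraps to 421 = 00110100101
R = NOT 00110100101 = 11001011010 = -422
R = NOT 11001011010 = 00110100101 = 421
R = −(421) = -421 = 11001011011

-421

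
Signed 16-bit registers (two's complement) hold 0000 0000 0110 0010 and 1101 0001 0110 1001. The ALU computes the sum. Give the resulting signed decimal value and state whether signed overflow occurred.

0000 0000 0110 0010 → 0000000001100010 = 98 (signed)
1101 0001 0110 1001 → 1101000101101001 = -11927 (signed)
  0000000001100010
+ 1101000101101001
= 1101000111001011
Result 1101000111001011: MSB = 1 → 53707 − 65536 = -11829.
Addends have opposite signs, so signed overflow cannot occur.

-11829; no overflow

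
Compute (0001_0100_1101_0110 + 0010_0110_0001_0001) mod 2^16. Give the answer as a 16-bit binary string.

0011101011100111

  0001010011010110
+ 0010011000010001
= 0011101011100111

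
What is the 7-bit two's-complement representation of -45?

|-45| = 45 = 0101101 in 7 bits.
Invert the bits: 1010010. Add 1: 1010011.

1010011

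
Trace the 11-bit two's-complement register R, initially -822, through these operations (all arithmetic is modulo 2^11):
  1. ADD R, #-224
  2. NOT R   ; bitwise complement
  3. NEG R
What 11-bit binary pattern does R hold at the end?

Start: R = -822 = 10011001010.
R = -822 + (-224) = -1046; wraps to 1002 = 01111101010
R = NOT 01111101010 = 10000010101 = -1003
R = −(-1003) = 1003 = 01111101011

01111101011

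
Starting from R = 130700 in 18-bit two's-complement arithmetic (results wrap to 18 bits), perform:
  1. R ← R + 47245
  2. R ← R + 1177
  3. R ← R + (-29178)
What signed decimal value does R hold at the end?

-112200

Start: R = 130700 = 011111111010001100.
R = 130700 + 47245 = 177945; wraps to -84199 = 101011011100011001
R = -84199 + 1177 = -83022 = 101011101110110010
R = -83022 + (-29178) = -112200 = 100100100110111000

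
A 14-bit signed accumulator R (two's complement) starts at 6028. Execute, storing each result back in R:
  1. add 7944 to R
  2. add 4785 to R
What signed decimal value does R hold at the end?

Start: R = 6028 = 01011110001100.
R = 6028 + 7944 = 13972; wraps to -2412 = 11011010010100
R = -2412 + 4785 = 2373 = 00100101000101

2373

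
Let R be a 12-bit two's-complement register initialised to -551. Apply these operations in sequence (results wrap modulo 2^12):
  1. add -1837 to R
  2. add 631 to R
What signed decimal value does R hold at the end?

-1757

Start: R = -551 = 110111011001.
R = -551 + (-1837) = -2388; wraps to 1708 = 011010101100
R = 1708 + 631 = 2339; wraps to -1757 = 100100100011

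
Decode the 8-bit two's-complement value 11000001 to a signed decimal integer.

-63

MSB is 1, so the value is negative.
Invert: 00111110. Add 1: 00111111 = 63. So the value is −63.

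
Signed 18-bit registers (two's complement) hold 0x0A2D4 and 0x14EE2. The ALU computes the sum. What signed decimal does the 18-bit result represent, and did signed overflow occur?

127414; no overflow

0x0A2D4 = 001010001011010100 = 41684 (signed)
0x14EE2 = 010100111011100010 = 85730 (signed)
  001010001011010100
+ 010100111011100010
= 011111000110110110
Result 011111000110110110: MSB = 0 → value 127414.
Both addends are non-negative and so is the stored result: no signed overflow.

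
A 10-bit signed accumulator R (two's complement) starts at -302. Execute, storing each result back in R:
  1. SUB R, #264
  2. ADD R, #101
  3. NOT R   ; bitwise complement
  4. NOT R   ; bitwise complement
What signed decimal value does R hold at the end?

-465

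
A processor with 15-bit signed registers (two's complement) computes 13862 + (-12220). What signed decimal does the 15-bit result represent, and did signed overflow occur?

1642; no overflow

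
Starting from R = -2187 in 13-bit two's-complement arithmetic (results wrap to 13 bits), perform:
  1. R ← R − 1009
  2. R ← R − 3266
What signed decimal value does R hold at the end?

1730

Start: R = -2187 = 1011101110101.
R = -2187 − 1009 = -3196 = 1001110000100
R = -3196 − 3266 = -6462; wraps to 1730 = 0011011000010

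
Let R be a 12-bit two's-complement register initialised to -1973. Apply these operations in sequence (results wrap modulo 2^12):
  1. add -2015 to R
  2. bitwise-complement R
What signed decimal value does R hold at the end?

Start: R = -1973 = 100001001011.
R = -1973 + (-2015) = -3988; wraps to 108 = 000001101100
R = NOT 000001101100 = 111110010011 = -109

-109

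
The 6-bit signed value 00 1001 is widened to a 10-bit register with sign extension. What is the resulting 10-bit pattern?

MSB of 001001 is 0; replicate it into the new high bits.
0000|001001 → 0000001001 (still 9).

0000001001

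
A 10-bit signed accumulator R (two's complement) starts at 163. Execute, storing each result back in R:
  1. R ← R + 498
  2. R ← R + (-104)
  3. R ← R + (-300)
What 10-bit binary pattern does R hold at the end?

0100000001

Start: R = 163 = 0010100011.
R = 163 + 498 = 661; wraps to -363 = 1010010101
R = -363 + (-104) = -467 = 1000101101
R = -467 + (-300) = -767; wraps to 257 = 0100000001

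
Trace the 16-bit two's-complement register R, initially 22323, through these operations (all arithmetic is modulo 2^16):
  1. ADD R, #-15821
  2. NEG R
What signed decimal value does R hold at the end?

-6502

Start: R = 22323 = 0101011100110011.
R = 22323 + (-15821) = 6502 = 0001100101100110
R = −(6502) = -6502 = 1110011010011010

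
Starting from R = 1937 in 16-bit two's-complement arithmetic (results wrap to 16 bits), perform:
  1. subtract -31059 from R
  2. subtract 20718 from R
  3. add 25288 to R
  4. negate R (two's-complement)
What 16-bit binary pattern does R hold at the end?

Start: R = 1937 = 0000011110010001.
R = 1937 − (-31059) = 32996; wraps to -32540 = 1000000011100100
R = -32540 − 20718 = -53258; wraps to 12278 = 0010111111110110
R = 12278 + 25288 = 37566; wraps to -27970 = 1001001010111110
R = −(-27970) = 27970 = 0110110101000010

0110110101000010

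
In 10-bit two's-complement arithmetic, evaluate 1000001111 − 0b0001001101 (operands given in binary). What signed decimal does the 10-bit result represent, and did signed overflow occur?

450; overflow

1000001111 = -497 (signed)
0b0001001101 → 0001001101 = 77 (signed)
Subtract via negate-and-add: invert 0001001101 + 1 = 1110110011 (i.e. -77).
  1000001111
+ 1110110011
= 0111000010  (discard carry-out 1)
Result 0111000010: MSB = 0 → value 450.
Both addends (after negating the subtrahend) are negative but the stored result is non-negative: signed overflow. The true value -497 − 77 = -574 lies outside [-512, 511].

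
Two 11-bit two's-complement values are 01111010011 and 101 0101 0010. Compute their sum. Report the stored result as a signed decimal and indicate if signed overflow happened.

293; no overflow

01111010011 = 979 (signed)
101 0101 0010 → 10101010010 = -686 (signed)
  01111010011
+ 10101010010
= 00100100101  (discard carry-out 1)
Result 00100100101: MSB = 0 → value 293.
Addends have opposite signs, so signed overflow cannot occur.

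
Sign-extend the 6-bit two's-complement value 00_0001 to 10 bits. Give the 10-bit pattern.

MSB of 000001 is 0; replicate it into the new high bits.
0000|000001 → 0000000001 (still 1).

0000000001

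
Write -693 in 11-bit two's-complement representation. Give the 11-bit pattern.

10101001011

|-693| = 693 = 01010110101 in 11 bits.
Invert the bits: 10101001010. Add 1: 10101001011.
Check: 10101001011 reads as 1355 − 2048 = -693.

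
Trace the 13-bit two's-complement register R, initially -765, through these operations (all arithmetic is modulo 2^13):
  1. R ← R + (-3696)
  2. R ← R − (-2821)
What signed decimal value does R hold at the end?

Start: R = -765 = 1110100000011.
R = -765 + (-3696) = -4461; wraps to 3731 = 0111010010011
R = 3731 − (-2821) = 6552; wraps to -1640 = 1100110011000

-1640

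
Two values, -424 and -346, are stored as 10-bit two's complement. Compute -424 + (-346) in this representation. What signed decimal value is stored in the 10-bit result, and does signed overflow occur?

254; overflow

-424 → 1001011000
-346 → 1010100110
  1001011000
+ 1010100110
= 0011111110  (discard carry-out 1)
Result 0011111110: MSB = 0 → value 254.
Both addends are negative but the stored result is non-negative: signed overflow. The true value -424 + (-346) = -770 lies outside [-512, 511].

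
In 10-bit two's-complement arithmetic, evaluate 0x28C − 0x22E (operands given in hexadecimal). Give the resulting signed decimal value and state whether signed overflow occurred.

94; no overflow

0x28C = 1010001100 = -372 (signed)
0x22E = 1000101110 = -466 (signed)
Subtract via negate-and-add: invert 1000101110 + 1 = 0111010010 (i.e. 466).
  1010001100
+ 0111010010
= 0001011110  (discard carry-out 1)
Result 0001011110: MSB = 0 → value 94.
Addends (after negating the subtrahend) have opposite signs, so signed overflow cannot occur.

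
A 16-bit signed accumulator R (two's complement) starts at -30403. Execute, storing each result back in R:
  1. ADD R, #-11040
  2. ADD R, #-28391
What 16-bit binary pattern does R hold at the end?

1110111100110110

Start: R = -30403 = 1000100100111101.
R = -30403 + (-11040) = -41443; wraps to 24093 = 0101111000011101
R = 24093 + (-28391) = -4298 = 1110111100110110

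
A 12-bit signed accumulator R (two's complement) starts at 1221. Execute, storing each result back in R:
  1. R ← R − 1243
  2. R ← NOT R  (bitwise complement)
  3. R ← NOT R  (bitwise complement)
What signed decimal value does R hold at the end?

Start: R = 1221 = 010011000101.
R = 1221 − 1243 = -22 = 111111101010
R = NOT 111111101010 = 000000010101 = 21
R = NOT 000000010101 = 111111101010 = -22

-22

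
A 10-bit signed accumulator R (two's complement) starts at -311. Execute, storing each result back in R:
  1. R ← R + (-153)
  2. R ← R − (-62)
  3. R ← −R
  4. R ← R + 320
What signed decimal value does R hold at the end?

Start: R = -311 = 1011001001.
R = -311 + (-153) = -464 = 1000110000
R = -464 − (-62) = -402 = 1001101110
R = −(-402) = 402 = 0110010010
R = 402 + 320 = 722; wraps to -302 = 1011010010

-302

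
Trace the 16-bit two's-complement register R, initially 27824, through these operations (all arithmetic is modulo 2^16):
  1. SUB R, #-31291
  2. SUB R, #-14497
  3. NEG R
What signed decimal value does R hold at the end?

-8076

Start: R = 27824 = 0110110010110000.
R = 27824 − (-31291) = 59115; wraps to -6421 = 1110011011101011
R = -6421 − (-14497) = 8076 = 0001111110001100
R = −(8076) = -8076 = 1110000001110100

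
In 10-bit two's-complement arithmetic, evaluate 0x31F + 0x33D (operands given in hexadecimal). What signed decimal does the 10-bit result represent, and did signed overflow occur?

0x31F = 1100011111 = -225 (signed)
0x33D = 1100111101 = -195 (signed)
  1100011111
+ 1100111101
= 1001011100  (discard carry-out 1)
Result 1001011100: MSB = 1 → 604 − 1024 = -420.
Both addends are negative and so is the stored result: no signed overflow.

-420; no overflow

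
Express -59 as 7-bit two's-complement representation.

|-59| = 59 = 0111011 in 7 bits.
Invert the bits: 1000100. Add 1: 1000101.
Check: 1000101 reads as 69 − 128 = -59.

1000101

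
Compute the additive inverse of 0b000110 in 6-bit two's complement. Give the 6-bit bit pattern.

Invert: 111001. Add 1: 111010.
Check: 000110 = 6, 111010 = -6.

111010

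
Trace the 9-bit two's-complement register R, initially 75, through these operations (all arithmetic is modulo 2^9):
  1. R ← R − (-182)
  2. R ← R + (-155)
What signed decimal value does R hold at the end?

Start: R = 75 = 001001011.
R = 75 − (-182) = 257; wraps to -255 = 100000001
R = -255 + (-155) = -410; wraps to 102 = 001100110

102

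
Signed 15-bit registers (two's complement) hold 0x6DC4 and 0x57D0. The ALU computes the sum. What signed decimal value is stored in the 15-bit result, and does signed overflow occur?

-14956; no overflow

0x6DC4 = 110110111000100 = -4668 (signed)
0x57D0 = 101011111010000 = -10288 (signed)
  110110111000100
+ 101011111010000
= 100010110010100  (discard carry-out 1)
Result 100010110010100: MSB = 1 → 17812 − 32768 = -14956.
Both addends are negative and so is the stored result: no signed overflow.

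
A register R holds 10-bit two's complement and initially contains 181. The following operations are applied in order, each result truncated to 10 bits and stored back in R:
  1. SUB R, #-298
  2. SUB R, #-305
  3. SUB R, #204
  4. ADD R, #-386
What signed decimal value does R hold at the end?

Start: R = 181 = 0010110101.
R = 181 − (-298) = 479 = 0111011111
R = 479 − (-305) = 784; wraps to -240 = 1100010000
R = -240 − 204 = -444 = 1001000100
R = -444 + (-386) = -830; wraps to 194 = 0011000010

194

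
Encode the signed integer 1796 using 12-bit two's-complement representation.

011100000100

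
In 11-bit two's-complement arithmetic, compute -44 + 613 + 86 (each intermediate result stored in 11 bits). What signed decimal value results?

-44 + 613 = 569 (01000111001)
569 + 86 = 655 (01010001111)

655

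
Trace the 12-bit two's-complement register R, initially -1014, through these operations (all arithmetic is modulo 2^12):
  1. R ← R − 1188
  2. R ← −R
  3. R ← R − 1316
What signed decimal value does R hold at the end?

886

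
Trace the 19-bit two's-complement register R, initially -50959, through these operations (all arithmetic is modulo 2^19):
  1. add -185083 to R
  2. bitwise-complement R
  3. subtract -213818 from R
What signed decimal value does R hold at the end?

Start: R = -50959 = 1110011100011110001.
R = -50959 + (-185083) = -236042 = 1000110010111110110
R = NOT 1000110010111110110 = 0111001101000001001 = 236041
R = 236041 − (-213818) = 449859; wraps to -74429 = 1101101110101000011

-74429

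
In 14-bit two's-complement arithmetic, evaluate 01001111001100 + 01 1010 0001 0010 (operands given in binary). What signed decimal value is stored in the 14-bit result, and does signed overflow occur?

01001111001100 = 5068 (signed)
01 1010 0001 0010 → 01101000010010 = 6674 (signed)
  01001111001100
+ 01101000010010
= 10110111011110
Result 10110111011110: MSB = 1 → 11742 − 16384 = -4642.
Both addends are non-negative but the stored result is negative: signed overflow. The true value 5068 + 6674 = 11742 lies outside [-8192, 8191].

-4642; overflow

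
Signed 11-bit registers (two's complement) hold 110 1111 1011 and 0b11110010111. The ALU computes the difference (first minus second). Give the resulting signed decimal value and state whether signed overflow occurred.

-156; no overflow

110 1111 1011 → 11011111011 = -261 (signed)
0b11110010111 → 11110010111 = -105 (signed)
Subtract via negate-and-add: invert 11110010111 + 1 = 00001101001 (i.e. 105).
  11011111011
+ 00001101001
= 11101100100
Result 11101100100: MSB = 1 → 1892 − 2048 = -156.
Addends (after negating the subtrahend) have opposite signs, so signed overflow cannot occur.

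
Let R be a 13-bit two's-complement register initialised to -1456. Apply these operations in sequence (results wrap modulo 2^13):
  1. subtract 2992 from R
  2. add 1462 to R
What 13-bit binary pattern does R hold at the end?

1010001010110

Start: R = -1456 = 1101001010000.
R = -1456 − 2992 = -4448; wraps to 3744 = 0111010100000
R = 3744 + 1462 = 5206; wraps to -2986 = 1010001010110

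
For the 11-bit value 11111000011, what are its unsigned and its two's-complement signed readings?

Unsigned: 11111000011 = 1987.
Signed: MSB=1 → 1987 − 2048 = -61.

unsigned = 1987, signed = -61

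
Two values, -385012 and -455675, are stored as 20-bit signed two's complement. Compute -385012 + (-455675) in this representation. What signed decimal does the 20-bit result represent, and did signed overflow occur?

207889; overflow

-385012 → 10100010000000001100
-455675 → 10010000110000000101
  10100010000000001100
+ 10010000110000000101
= 00110010110000010001  (discard carry-out 1)
Result 00110010110000010001: MSB = 0 → value 207889.
Both addends are negative but the stored result is non-negative: signed overflow. The true value -385012 + (-455675) = -840687 lies outside [-524288, 524287].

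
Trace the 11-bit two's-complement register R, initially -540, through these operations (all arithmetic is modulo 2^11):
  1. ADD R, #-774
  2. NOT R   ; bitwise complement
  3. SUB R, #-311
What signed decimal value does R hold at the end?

-424

Start: R = -540 = 10111100100.
R = -540 + (-774) = -1314; wraps to 734 = 01011011110
R = NOT 01011011110 = 10100100001 = -735
R = -735 − (-311) = -424 = 11001011000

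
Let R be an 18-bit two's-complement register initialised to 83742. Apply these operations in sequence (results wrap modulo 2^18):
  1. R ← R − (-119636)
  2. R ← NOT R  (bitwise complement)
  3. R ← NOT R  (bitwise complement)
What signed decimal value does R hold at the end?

Start: R = 83742 = 010100011100011110.
R = 83742 − (-119636) = 203378; wraps to -58766 = 110001101001110010
R = NOT 110001101001110010 = 001110010110001101 = 58765
R = NOT 001110010110001101 = 110001101001110010 = -58766

-58766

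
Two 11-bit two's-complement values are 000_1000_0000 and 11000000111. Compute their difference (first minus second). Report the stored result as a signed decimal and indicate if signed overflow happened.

633; no overflow

000_1000_0000 → 00010000000 = 128 (signed)
11000000111 = -505 (signed)
Subtract via negate-and-add: invert 11000000111 + 1 = 00111111001 (i.e. 505).
  00010000000
+ 00111111001
= 01001111001
Result 01001111001: MSB = 0 → value 633.
Both addends (after negating the subtrahend) are non-negative and so is the stored result: no signed overflow.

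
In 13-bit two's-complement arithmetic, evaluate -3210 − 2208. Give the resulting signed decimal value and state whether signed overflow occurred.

-3210 → 1001101110110
2208 → 0100010100000
Subtract via negate-and-add: invert 0100010100000 + 1 = 1011101100000 (i.e. -2208).
  1001101110110
+ 1011101100000
= 0101011010110  (discard carry-out 1)
Result 0101011010110: MSB = 0 → value 2774.
Both addends (after negating the subtrahend) are negative but the stored result is non-negative: signed overflow. The true value -3210 − 2208 = -5418 lies outside [-4096, 4095].

2774; overflow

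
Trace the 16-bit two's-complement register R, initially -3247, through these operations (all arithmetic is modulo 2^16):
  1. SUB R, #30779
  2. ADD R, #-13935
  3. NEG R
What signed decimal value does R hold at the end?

-17575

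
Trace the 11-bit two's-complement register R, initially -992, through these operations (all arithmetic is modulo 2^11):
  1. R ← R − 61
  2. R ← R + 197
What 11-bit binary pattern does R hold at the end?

Start: R = -992 = 10000100000.
R = -992 − 61 = -1053; wraps to 995 = 01111100011
R = 995 + 197 = 1192; wraps to -856 = 10010101000

10010101000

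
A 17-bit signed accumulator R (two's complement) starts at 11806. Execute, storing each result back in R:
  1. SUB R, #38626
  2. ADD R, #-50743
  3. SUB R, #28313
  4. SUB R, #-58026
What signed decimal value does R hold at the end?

-47850

Start: R = 11806 = 00010111000011110.
R = 11806 − 38626 = -26820 = 11001011100111100
R = -26820 + (-50743) = -77563; wraps to 53509 = 01101000100000101
R = 53509 − 28313 = 25196 = 00110001001101100
R = 25196 − (-58026) = 83222; wraps to -47850 = 10100010100010110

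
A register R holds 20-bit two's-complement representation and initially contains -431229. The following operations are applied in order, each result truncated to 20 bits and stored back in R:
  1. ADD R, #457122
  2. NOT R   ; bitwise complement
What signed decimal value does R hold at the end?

Start: R = -431229 = 10010110101110000011.
R = -431229 + 457122 = 25893 = 00000110010100100101
R = NOT 00000110010100100101 = 11111001101011011010 = -25894

-25894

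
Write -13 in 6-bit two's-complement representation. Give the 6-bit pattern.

|-13| = 13 = 001101 in 6 bits.
Invert the bits: 110010. Add 1: 110011.
Check: 110011 reads as 51 − 64 = -13.

110011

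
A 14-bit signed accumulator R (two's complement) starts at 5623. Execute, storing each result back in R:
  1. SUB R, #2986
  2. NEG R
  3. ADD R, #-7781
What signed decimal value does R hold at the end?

Start: R = 5623 = 01010111110111.
R = 5623 − 2986 = 2637 = 00101001001101
R = −(2637) = -2637 = 11010110110011
R = -2637 + (-7781) = -10418; wraps to 5966 = 01011101001110

5966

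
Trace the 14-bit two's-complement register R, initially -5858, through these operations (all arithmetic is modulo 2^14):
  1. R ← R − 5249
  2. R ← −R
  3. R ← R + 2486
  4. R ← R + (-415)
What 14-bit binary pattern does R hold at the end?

11001101111010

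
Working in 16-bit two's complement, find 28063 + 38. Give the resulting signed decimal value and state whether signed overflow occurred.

28063 → 0110110110011111
38 → 0000000000100110
  0110110110011111
+ 0000000000100110
= 0110110111000101
Result 0110110111000101: MSB = 0 → value 28101.
Both addends are non-negative and so is the stored result: no signed overflow.

28101; no overflow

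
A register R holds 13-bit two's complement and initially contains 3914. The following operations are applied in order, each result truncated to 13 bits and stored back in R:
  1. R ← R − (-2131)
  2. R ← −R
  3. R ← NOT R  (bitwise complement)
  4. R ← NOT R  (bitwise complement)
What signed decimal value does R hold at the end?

Start: R = 3914 = 0111101001010.
R = 3914 − (-2131) = 6045; wraps to -2147 = 1011110011101
R = −(-2147) = 2147 = 0100001100011
R = NOT 0100001100011 = 1011110011100 = -2148
R = NOT 1011110011100 = 0100001100011 = 2147

2147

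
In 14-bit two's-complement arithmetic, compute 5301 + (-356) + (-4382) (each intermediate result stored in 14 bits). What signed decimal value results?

5301 + (-356) = 4945 (01001101010001)
4945 + (-4382) = 563 (00001000110011)

563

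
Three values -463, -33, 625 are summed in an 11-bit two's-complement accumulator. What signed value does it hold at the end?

-463 + (-33) = -496 (11000010000)
-496 + 625 = 129 (00010000001)

129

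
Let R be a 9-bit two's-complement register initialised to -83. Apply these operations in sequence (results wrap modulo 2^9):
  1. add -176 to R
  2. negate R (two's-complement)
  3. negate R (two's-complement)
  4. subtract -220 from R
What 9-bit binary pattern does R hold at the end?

Start: R = -83 = 110101101.
R = -83 + (-176) = -259; wraps to 253 = 011111101
R = −(253) = -253 = 100000011
R = −(-253) = 253 = 011111101
R = 253 − (-220) = 473; wraps to -39 = 111011001

111011001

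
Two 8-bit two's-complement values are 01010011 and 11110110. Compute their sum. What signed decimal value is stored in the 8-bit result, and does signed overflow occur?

73; no overflow

01010011 = 83 (signed)
11110110 = -10 (signed)
  01010011
+ 11110110
= 01001001  (discard carry-out 1)
Result 01001001: MSB = 0 → value 73.
Addends have opposite signs, so signed overflow cannot occur.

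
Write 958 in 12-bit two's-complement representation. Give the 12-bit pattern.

958 is non-negative, so write it directly in 12 bits: 001110111110.

001110111110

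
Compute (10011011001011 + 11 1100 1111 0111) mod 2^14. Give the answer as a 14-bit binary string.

10001111000010

  10011011001011
+ 11110011110111
= 10001111000010  (discard carry-out 1)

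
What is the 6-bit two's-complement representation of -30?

100010

|-30| = 30 = 011110 in 6 bits.
Invert the bits: 100001. Add 1: 100010.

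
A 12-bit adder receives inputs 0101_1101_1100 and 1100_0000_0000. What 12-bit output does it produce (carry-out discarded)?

000111011100

  010111011100
+ 110000000000
= 000111011100  (discard carry-out 1)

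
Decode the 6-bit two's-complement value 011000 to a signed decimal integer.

24

MSB is 0, so the value is non-negative: 011000 = 24.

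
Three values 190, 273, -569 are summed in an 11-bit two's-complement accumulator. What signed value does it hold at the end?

-106

190 + 273 = 463 (00111001111)
463 + (-569) = -106 (11110010110)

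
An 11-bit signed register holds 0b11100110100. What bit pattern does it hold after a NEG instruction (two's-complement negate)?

00011001100

Invert: 00011001011. Add 1: 00011001100.
Check: 11100110100 = -204, 00011001100 = 204.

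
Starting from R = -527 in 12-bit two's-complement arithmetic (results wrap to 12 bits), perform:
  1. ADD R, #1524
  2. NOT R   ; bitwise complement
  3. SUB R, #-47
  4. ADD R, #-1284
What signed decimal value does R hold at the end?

1861

Start: R = -527 = 110111110001.
R = -527 + 1524 = 997 = 001111100101
R = NOT 001111100101 = 110000011010 = -998
R = -998 − (-47) = -951 = 110001001001
R = -951 + (-1284) = -2235; wraps to 1861 = 011101000101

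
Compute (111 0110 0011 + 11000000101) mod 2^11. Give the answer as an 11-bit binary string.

  11101100011
+ 11000000101
= 10101101000  (discard carry-out 1)

10101101000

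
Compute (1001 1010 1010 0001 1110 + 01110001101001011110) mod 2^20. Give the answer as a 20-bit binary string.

  10011010101000011110
+ 01110001101001011110
= 00001100010001111100  (discard carry-out 1)

00001100010001111100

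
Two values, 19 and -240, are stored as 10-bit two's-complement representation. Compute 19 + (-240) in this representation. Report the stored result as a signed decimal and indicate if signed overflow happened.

-221; no overflow

19 → 0000010011
-240 → 1100010000
  0000010011
+ 1100010000
= 1100100011
Result 1100100011: MSB = 1 → 803 − 1024 = -221.
Addends have opposite signs, so signed overflow cannot occur.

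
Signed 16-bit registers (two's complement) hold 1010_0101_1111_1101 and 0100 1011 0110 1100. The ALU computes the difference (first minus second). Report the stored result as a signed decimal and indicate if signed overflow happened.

23185; overflow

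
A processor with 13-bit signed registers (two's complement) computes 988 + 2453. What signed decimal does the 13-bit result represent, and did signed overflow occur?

3441; no overflow

988 → 0001111011100
2453 → 0100110010101
  0001111011100
+ 0100110010101
= 0110101110001
Result 0110101110001: MSB = 0 → value 3441.
Both addends are non-negative and so is the stored result: no signed overflow.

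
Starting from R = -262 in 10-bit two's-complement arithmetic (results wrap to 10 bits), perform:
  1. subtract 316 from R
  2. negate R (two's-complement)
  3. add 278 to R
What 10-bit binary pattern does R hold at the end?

1101011000

Start: R = -262 = 1011111010.
R = -262 − 316 = -578; wraps to 446 = 0110111110
R = −(446) = -446 = 1001000010
R = -446 + 278 = -168 = 1101011000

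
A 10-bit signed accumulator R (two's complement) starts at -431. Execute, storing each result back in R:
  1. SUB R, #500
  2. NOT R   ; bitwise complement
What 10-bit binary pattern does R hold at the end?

Start: R = -431 = 1001010001.
R = -431 − 500 = -931; wraps to 93 = 0001011101
R = NOT 0001011101 = 1110100010 = -94

1110100010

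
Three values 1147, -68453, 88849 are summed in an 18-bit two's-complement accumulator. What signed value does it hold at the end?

1147 + (-68453) = -67306 (101111100100010110)
-67306 + 88849 = 21543 (000101010000100111)

21543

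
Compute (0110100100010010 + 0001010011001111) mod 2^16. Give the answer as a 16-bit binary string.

  0110100100010010
+ 0001010011001111
= 0111110111100001

0111110111100001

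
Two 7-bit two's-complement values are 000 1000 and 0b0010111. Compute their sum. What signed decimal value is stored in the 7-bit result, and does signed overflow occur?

000 1000 → 0001000 = 8 (signed)
0b0010111 → 0010111 = 23 (signed)
  0001000
+ 0010111
= 0011111
Result 0011111: MSB = 0 → value 31.
Both addends are non-negative and so is the stored result: no signed overflow.

31; no overflow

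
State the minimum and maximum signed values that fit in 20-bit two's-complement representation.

min = -524288, max = 524287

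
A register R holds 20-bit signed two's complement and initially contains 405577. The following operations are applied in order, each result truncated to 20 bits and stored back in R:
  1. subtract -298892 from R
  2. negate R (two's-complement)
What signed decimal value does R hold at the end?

344107

Start: R = 405577 = 01100011000001001001.
R = 405577 − (-298892) = 704469; wraps to -344107 = 10101011111111010101
R = −(-344107) = 344107 = 01010100000000101011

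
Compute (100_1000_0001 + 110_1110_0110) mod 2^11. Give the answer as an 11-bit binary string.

  10010000001
+ 11011100110
= 01101100111  (discard carry-out 1)

01101100111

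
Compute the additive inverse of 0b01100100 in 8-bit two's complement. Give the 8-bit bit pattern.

10011100

Invert: 10011011. Add 1: 10011100.
Check: 01100100 = 100, 10011100 = -100.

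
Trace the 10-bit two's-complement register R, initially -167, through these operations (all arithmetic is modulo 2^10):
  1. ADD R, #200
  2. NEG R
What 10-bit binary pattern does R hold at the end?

Start: R = -167 = 1101011001.
R = -167 + 200 = 33 = 0000100001
R = −(33) = -33 = 1111011111

1111011111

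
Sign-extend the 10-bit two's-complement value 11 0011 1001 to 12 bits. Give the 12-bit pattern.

111100111001

MSB of 1100111001 is 1; replicate it into the new high bits.
11|1100111001 → 111100111001 (still -199).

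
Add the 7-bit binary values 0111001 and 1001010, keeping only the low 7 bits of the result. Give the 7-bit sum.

0000011

  0111001
+ 1001010
= 0000011  (discard carry-out 1)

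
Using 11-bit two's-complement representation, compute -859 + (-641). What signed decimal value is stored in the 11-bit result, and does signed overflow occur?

548; overflow

-859 → 10010100101
-641 → 10101111111
  10010100101
+ 10101111111
= 01000100100  (discard carry-out 1)
Result 01000100100: MSB = 0 → value 548.
Both addends are negative but the stored result is non-negative: signed overflow. The true value -859 + (-641) = -1500 lies outside [-1024, 1023].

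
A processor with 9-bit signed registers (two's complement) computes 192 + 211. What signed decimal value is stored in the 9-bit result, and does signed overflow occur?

192 → 011000000
211 → 011010011
  011000000
+ 011010011
= 110010011
Result 110010011: MSB = 1 → 403 − 512 = -109.
Both addends are non-negative but the stored result is negative: signed overflow. The true value 192 + 211 = 403 lies outside [-256, 255].

-109; overflow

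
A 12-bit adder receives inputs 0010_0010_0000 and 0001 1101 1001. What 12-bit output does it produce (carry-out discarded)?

  001000100000
+ 000111011001
= 001111111001

001111111001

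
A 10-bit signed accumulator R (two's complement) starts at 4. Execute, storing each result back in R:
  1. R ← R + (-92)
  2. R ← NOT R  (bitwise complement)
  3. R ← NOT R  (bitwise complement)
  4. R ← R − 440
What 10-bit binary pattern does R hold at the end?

Start: R = 4 = 0000000100.
R = 4 + (-92) = -88 = 1110101000
R = NOT 1110101000 = 0001010111 = 87
R = NOT 0001010111 = 1110101000 = -88
R = -88 − 440 = -528; wraps to 496 = 0111110000

0111110000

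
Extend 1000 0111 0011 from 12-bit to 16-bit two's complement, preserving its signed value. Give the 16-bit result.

MSB of 100001110011 is 1; replicate it into the new high bits.
1111|100001110011 → 1111100001110011 (still -1933).

1111100001110011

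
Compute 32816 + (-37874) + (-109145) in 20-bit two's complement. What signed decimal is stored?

32816 + (-37874) = -5058 (11111110110000111110)
-5058 + (-109145) = -114203 (11100100000111100101)

-114203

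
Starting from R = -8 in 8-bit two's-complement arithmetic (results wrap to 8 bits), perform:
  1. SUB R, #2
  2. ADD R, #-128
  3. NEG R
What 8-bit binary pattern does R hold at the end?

10001010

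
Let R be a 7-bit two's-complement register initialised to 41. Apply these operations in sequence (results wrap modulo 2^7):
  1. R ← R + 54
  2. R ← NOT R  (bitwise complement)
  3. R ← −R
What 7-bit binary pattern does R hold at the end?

Start: R = 41 = 0101001.
R = 41 + 54 = 95; wraps to -33 = 1011111
R = NOT 1011111 = 0100000 = 32
R = −(32) = -32 = 1100000

1100000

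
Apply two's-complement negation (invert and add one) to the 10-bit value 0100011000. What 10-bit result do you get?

1011101000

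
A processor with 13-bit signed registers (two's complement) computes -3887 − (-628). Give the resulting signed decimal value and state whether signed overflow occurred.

-3259; no overflow

-3887 → 1000011010001
-628 → 1110110001100
Subtract via negate-and-add: invert 1110110001100 + 1 = 0001001110100 (i.e. 628).
  1000011010001
+ 0001001110100
= 1001101000101
Result 1001101000101: MSB = 1 → 4933 − 8192 = -3259.
Addends (after negating the subtrahend) have opposite signs, so signed overflow cannot occur.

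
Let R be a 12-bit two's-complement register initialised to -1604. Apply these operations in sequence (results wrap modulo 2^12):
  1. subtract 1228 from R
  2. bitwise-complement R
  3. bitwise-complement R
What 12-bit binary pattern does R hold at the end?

010011110000

Start: R = -1604 = 100110111100.
R = -1604 − 1228 = -2832; wraps to 1264 = 010011110000
R = NOT 010011110000 = 101100001111 = -1265
R = NOT 101100001111 = 010011110000 = 1264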